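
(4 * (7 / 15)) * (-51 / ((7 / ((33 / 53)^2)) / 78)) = -5776056 / 14045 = -411.25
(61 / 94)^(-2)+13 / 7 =4.23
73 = 73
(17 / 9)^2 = 289 / 81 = 3.57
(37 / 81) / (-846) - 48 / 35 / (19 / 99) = -325660157 / 45569790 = -7.15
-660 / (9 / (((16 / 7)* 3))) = -502.86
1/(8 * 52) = 1/416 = 0.00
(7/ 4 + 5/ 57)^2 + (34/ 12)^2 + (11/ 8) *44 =3737909/ 51984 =71.90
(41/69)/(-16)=-41/1104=-0.04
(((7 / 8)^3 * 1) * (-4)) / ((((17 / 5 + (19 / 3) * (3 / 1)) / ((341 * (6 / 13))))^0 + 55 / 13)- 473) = 4459 / 778368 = 0.01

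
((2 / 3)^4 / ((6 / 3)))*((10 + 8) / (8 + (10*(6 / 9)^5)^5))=188286357654 / 1266719009443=0.15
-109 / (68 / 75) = -8175 / 68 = -120.22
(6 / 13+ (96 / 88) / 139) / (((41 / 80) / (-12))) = -8956800 / 814957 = -10.99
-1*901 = -901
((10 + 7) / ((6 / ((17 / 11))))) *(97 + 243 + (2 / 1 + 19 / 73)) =7220665 / 4818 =1498.69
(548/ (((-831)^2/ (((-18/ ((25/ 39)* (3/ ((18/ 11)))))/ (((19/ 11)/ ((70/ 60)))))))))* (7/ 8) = -261807/ 36446275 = -0.01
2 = 2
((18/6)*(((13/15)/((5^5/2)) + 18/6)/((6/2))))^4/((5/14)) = 5478975175493397866414/24139881134033203125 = 226.97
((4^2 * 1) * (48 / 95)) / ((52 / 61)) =11712 / 1235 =9.48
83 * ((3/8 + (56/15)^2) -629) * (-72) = 91834271/25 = 3673370.84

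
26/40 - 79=-1567/20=-78.35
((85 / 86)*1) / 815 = 17 / 14018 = 0.00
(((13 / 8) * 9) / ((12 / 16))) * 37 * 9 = 12987 / 2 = 6493.50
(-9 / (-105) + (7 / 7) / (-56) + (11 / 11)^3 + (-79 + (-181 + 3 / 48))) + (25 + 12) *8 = 20793 / 560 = 37.13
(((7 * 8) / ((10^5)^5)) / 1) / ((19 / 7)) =49 / 23750000000000000000000000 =0.00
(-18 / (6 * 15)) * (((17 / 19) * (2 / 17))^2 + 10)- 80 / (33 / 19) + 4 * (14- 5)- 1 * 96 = -6436762 / 59565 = -108.06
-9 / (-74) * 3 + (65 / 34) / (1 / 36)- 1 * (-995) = 1338749 / 1258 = 1064.19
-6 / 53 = -0.11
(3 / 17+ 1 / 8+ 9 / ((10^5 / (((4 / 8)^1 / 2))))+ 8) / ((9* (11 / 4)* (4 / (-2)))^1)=-56450153 / 336600000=-0.17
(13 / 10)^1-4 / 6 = 19 / 30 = 0.63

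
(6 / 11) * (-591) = -3546 / 11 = -322.36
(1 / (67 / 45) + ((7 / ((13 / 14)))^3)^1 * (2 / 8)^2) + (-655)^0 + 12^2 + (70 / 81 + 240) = 9855906743 / 23846238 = 413.31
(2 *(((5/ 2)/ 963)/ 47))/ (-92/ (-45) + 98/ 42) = 25/ 990713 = 0.00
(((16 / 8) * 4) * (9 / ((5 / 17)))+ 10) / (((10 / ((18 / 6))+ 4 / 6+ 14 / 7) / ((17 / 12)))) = 10829 / 180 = 60.16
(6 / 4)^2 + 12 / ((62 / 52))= 1527 / 124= 12.31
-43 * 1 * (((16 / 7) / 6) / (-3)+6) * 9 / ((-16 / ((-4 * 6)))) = -23865 / 7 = -3409.29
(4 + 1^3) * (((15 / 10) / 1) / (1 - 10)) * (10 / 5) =-5 / 3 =-1.67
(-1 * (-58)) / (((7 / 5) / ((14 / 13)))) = 580 / 13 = 44.62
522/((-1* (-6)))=87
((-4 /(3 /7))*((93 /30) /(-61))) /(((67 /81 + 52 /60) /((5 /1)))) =4185 /2989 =1.40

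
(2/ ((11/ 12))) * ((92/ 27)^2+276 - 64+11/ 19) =24841976/ 50787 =489.14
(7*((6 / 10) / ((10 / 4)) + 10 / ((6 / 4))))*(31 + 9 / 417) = 15635312 / 10425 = 1499.79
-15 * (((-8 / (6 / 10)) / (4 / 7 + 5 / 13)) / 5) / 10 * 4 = 1456 / 87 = 16.74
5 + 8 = 13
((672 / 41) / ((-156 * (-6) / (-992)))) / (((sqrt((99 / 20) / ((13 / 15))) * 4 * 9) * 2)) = -6944 * sqrt(429) / 1424709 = -0.10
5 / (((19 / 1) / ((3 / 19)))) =0.04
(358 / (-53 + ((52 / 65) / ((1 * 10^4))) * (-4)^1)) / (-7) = 0.96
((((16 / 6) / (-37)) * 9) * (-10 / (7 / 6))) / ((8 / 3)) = 540 / 259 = 2.08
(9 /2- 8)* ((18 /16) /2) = -63 /32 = -1.97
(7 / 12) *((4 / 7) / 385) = 1 / 1155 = 0.00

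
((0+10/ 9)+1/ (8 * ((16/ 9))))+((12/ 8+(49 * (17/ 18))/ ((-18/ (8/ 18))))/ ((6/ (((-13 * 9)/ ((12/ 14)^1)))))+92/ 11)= 1453019/ 1026432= 1.42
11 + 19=30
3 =3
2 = 2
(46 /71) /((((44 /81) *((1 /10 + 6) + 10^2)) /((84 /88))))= 195615 /18230102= 0.01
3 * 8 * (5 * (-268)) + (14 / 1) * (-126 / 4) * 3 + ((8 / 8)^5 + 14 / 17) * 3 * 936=-482163 / 17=-28362.53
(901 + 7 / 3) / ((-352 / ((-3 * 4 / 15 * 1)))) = 271 / 132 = 2.05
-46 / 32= -23 / 16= -1.44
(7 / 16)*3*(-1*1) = -1.31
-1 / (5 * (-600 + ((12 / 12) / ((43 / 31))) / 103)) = 0.00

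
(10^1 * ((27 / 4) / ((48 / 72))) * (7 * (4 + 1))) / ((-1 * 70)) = -405 / 8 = -50.62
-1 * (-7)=7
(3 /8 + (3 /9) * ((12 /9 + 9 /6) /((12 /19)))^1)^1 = 101 /54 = 1.87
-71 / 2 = -35.50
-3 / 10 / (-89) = 0.00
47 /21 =2.24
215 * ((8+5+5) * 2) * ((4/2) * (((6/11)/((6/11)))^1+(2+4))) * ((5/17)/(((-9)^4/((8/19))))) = 481600/235467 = 2.05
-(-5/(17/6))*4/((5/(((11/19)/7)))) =264/2261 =0.12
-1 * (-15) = 15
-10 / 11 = -0.91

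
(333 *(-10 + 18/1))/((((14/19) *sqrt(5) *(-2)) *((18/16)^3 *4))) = -179968 *sqrt(5)/2835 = -141.95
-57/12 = -4.75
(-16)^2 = 256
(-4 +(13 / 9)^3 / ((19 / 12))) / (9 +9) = -4840 / 41553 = -0.12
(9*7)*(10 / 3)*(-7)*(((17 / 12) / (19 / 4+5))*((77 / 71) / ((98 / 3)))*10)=-65450 / 923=-70.91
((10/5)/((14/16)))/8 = 2/7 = 0.29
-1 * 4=-4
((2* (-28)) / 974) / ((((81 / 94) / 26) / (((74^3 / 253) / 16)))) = -1733143048 / 9980091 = -173.66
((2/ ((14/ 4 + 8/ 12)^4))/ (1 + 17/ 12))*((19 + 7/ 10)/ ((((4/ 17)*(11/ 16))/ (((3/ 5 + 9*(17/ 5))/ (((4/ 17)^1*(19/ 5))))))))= 138125834496/ 11837890625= 11.67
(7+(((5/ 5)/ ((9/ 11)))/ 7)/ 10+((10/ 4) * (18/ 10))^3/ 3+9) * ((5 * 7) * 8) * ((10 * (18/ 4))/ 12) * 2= 584545/ 6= 97424.17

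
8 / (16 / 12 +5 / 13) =312 / 67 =4.66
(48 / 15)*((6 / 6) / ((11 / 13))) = 208 / 55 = 3.78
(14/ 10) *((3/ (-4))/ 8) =-21/ 160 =-0.13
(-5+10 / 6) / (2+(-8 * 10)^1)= 5 / 117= 0.04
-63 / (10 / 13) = -819 / 10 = -81.90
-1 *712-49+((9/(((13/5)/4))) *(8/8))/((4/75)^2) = 213553/52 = 4106.79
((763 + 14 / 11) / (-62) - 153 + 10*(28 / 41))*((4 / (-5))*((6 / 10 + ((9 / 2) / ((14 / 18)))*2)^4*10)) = 583834311003903552 / 20980238125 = 27827821.00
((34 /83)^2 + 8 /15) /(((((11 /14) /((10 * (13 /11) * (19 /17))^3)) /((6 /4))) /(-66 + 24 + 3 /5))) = -127701.48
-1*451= -451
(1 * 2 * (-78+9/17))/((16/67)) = -88239/136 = -648.82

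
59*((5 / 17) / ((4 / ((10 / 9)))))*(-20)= -14750 / 153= -96.41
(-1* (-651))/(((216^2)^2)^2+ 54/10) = 1085/7897302230536028169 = 0.00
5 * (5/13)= 25/13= 1.92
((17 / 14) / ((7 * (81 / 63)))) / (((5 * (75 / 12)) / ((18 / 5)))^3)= 352512 / 1708984375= 0.00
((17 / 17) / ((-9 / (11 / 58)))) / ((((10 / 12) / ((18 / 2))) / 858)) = -28314 / 145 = -195.27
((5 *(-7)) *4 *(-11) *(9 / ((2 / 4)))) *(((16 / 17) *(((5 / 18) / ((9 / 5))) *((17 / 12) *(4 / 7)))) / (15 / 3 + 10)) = 17600 / 81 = 217.28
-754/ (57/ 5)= -66.14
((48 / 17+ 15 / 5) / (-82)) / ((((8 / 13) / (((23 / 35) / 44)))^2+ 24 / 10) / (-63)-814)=2787970185 / 33014513539468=0.00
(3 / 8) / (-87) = -1 / 232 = -0.00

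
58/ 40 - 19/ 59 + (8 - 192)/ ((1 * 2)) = -107229/ 1180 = -90.87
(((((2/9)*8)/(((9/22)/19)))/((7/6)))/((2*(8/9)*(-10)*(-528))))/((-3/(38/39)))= -361/147420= -0.00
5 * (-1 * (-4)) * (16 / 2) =160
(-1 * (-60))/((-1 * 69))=-20/23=-0.87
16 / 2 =8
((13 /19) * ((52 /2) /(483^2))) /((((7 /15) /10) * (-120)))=-845 /62054874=-0.00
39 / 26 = 3 / 2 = 1.50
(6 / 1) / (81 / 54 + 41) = 0.14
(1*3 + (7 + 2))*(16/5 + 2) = 62.40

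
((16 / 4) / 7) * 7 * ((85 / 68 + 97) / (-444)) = -131 / 148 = -0.89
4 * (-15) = -60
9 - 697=-688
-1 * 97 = -97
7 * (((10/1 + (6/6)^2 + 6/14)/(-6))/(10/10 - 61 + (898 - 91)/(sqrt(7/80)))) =-269 * sqrt(35)/325467 - 35/325467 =-0.00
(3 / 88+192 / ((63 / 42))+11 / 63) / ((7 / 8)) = 710789 / 4851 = 146.52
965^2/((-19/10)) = -490118.42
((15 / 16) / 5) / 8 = 3 / 128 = 0.02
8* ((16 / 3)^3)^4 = 2251799813685248 / 531441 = 4237158619.09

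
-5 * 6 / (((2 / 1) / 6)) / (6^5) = -5 / 432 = -0.01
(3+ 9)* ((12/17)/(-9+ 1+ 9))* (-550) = -79200/17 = -4658.82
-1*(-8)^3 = 512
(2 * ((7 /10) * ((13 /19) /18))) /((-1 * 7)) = -13 /1710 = -0.01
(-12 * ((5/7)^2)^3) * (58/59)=-10875000/6941291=-1.57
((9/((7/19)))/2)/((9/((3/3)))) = 1.36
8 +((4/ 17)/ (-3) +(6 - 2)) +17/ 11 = 7555/ 561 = 13.47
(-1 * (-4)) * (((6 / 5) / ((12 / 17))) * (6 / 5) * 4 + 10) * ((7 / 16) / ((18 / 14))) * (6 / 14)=1589 / 150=10.59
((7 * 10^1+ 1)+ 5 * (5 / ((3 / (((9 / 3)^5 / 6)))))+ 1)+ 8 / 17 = 13939 / 34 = 409.97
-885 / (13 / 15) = -13275 / 13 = -1021.15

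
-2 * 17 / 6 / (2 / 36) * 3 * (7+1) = -2448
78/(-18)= -13/3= -4.33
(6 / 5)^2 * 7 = 252 / 25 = 10.08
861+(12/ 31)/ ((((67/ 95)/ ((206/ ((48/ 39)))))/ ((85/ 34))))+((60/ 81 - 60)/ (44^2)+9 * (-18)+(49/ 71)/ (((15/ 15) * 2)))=1790239381201/ 1927098756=928.98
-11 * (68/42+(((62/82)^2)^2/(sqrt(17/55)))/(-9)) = -374/21+10158731 * sqrt(935)/432341433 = -17.09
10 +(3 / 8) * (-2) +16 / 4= 53 / 4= 13.25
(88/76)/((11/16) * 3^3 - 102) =-352/25365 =-0.01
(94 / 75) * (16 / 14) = 752 / 525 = 1.43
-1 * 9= -9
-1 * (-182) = 182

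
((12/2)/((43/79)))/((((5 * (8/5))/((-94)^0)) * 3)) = 79/172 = 0.46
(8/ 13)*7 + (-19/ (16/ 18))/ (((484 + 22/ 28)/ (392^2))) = -597411304/ 88231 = -6770.99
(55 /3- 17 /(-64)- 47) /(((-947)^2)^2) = -5453 /154419145436352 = -0.00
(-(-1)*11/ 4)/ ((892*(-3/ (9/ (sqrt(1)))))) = -33/ 3568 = -0.01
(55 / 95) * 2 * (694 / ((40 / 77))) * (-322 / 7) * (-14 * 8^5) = 3101120856064 / 95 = 32643377432.25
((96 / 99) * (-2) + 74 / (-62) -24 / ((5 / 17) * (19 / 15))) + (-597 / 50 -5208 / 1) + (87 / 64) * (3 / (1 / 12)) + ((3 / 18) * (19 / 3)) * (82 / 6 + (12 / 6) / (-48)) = -60925368443 / 11662200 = -5224.17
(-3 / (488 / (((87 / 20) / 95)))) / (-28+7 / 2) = 261 / 22716400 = 0.00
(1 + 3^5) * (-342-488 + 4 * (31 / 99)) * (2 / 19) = -40038448 / 1881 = -21285.72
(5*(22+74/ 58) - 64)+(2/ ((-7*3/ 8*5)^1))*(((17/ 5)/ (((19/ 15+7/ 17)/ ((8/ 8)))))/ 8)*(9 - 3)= 5663512/ 108605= 52.15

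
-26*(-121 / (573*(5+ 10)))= 3146 / 8595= 0.37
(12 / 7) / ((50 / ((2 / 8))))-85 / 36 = -14821 / 6300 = -2.35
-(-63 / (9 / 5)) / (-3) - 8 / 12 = -37 / 3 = -12.33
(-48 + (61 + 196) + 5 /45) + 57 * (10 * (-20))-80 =-101438 /9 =-11270.89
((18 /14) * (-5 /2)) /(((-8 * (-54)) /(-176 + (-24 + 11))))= 45 /32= 1.41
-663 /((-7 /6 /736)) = 2927808 /7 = 418258.29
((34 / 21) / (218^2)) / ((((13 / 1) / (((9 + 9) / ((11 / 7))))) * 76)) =51 / 129122708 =0.00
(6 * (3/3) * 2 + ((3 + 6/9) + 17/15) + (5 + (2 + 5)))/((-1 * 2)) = -72/5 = -14.40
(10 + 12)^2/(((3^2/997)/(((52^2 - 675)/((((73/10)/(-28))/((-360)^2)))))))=-3947690444544000/73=-54077951295123.29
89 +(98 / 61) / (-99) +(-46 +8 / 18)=87421 / 2013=43.43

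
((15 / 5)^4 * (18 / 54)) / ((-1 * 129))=-9 / 43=-0.21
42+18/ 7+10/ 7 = 46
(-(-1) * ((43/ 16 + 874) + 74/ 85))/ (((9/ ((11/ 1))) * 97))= 11.06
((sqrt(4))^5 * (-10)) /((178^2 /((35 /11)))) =-0.03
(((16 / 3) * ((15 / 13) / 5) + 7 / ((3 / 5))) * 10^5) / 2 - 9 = 25149649 / 39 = 644862.79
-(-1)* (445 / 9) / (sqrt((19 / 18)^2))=890 / 19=46.84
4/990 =2/495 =0.00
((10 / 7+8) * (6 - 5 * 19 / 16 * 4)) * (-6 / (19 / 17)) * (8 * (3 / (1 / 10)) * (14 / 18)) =3186480 / 19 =167709.47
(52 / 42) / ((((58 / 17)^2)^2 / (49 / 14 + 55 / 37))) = 0.05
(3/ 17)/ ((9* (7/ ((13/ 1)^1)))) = 0.04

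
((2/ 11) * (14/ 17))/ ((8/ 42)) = 147/ 187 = 0.79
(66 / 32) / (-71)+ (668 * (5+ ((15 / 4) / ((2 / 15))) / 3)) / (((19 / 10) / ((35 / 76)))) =954476587 / 410096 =2327.45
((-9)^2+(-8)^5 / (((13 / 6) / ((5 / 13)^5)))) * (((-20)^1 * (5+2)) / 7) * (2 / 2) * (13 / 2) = 2234284710 / 371293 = 6017.58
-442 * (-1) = 442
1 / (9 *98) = 1 / 882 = 0.00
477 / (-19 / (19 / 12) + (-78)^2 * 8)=159 / 16220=0.01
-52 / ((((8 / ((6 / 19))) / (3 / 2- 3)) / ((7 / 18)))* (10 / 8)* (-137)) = -91 / 13015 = -0.01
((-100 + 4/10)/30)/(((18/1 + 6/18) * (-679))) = 249/933625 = 0.00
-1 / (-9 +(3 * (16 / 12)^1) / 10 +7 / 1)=5 / 8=0.62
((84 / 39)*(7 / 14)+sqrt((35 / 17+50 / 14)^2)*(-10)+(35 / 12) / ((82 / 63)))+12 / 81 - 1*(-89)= 36.16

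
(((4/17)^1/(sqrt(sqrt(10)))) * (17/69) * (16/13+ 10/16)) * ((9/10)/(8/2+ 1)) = 579 * 10^(3/4)/299000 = 0.01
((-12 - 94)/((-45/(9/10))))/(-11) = -0.19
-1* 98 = -98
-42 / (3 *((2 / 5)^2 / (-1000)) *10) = 8750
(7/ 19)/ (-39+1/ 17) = -119/ 12578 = -0.01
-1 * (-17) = 17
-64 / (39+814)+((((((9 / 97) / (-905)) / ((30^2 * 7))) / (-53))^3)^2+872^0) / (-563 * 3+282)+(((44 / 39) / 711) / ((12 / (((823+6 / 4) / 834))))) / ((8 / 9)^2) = -15451459670100546614078515412898380615773592635298572082519653018309 / 204453105218494871203874059068813223714782157384556671875000000000000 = -0.08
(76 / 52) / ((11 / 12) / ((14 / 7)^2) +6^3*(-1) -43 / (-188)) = -42864 / 6321419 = -0.01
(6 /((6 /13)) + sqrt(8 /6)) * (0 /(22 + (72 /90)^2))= 0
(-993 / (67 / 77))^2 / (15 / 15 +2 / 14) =40923991647 / 35912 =1139563.14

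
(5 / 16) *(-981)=-4905 / 16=-306.56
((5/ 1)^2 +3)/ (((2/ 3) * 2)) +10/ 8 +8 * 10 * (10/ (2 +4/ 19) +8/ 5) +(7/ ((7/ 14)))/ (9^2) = 1161959/ 2268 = 512.33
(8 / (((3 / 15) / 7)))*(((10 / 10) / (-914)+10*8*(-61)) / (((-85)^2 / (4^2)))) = -1998223808 / 660365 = -3025.94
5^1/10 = 1/2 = 0.50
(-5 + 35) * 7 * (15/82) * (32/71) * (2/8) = 12600/2911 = 4.33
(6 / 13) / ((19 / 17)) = 0.41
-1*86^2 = -7396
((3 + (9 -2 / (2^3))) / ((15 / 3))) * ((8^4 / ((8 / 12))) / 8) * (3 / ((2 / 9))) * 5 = 121824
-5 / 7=-0.71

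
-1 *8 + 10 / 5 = -6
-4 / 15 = -0.27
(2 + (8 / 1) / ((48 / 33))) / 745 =0.01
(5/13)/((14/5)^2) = 125/2548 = 0.05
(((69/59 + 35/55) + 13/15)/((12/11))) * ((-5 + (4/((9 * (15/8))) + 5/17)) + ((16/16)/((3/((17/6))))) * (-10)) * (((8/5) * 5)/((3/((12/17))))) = -6645990616/103584825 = -64.16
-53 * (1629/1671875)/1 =-86337/1671875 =-0.05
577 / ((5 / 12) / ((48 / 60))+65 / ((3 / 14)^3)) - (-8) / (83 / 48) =4.71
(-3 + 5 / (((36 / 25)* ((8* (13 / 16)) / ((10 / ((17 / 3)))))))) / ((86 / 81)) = -18414 / 9503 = -1.94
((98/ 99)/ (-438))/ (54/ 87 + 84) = -1421/ 53205174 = -0.00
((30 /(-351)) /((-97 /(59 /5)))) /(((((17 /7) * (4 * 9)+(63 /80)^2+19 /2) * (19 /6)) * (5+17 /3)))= 330400 /104705214497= 0.00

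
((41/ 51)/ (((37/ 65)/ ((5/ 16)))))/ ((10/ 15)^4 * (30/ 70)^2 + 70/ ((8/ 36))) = 0.00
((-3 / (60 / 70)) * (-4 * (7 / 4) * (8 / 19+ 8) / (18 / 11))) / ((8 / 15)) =236.40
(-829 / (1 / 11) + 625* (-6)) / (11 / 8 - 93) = 102952 / 733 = 140.45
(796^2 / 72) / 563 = 79202 / 5067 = 15.63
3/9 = 1/3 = 0.33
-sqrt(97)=-9.85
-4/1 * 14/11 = -56/11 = -5.09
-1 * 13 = -13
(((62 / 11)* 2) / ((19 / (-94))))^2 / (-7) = -135862336 / 305767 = -444.33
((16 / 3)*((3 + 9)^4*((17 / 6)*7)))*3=6580224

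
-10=-10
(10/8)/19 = 5/76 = 0.07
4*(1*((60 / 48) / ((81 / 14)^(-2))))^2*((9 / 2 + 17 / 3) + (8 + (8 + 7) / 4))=94344063525 / 614656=153490.84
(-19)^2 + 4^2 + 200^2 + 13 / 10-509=398693 / 10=39869.30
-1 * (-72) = 72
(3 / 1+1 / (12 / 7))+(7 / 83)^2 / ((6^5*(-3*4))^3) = 20056534189343244239 / 5597172331909742592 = 3.58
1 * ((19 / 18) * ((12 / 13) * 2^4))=608 / 39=15.59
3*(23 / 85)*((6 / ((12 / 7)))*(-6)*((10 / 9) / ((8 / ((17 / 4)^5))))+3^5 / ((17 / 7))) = -18949999621 / 5918720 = -3201.71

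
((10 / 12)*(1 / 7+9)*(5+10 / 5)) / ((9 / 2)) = 320 / 27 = 11.85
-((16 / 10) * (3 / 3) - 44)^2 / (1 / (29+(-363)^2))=-5923529312 / 25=-236941172.48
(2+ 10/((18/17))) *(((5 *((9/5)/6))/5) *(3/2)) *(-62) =-3193/10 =-319.30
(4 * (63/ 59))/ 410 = 126/ 12095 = 0.01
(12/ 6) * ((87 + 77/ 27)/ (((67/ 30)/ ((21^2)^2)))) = 1048468680/ 67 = 15648786.27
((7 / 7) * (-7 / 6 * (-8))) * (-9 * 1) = -84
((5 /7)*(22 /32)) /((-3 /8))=-55 /42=-1.31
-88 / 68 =-22 / 17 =-1.29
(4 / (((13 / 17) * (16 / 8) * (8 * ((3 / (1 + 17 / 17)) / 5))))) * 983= 83555 / 78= 1071.22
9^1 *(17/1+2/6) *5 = 780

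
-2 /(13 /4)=-8 /13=-0.62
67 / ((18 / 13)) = 871 / 18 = 48.39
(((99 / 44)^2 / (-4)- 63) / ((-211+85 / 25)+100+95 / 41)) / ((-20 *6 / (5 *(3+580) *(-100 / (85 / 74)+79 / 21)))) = 1624186022635 / 1315009024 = 1235.11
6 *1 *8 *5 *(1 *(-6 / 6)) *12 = -2880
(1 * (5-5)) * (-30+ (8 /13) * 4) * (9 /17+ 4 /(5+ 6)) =0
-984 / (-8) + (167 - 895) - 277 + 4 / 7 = -6170 / 7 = -881.43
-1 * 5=-5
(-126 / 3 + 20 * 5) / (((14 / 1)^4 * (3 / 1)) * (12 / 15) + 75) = 290 / 461367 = 0.00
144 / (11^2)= 144 / 121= 1.19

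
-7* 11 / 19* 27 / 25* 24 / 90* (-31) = 85932 / 2375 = 36.18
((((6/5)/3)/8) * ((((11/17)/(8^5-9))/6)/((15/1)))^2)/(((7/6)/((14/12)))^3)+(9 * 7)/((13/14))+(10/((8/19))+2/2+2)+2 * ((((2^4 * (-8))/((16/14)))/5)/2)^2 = 225650114208491048593/653156843667354000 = 345.48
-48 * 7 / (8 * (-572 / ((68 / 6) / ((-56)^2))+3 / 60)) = 14280 / 53813743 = 0.00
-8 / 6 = -4 / 3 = -1.33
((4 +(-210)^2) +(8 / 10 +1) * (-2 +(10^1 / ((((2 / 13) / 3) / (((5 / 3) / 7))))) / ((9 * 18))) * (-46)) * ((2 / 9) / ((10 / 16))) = 222999184 / 14175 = 15731.86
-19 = -19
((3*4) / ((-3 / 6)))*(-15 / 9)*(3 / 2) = 60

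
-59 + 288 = 229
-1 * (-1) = 1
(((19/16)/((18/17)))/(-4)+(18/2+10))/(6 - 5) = 21565/1152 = 18.72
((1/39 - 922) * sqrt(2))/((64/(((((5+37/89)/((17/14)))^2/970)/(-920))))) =102332507333 * sqrt(2)/318685288833600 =0.00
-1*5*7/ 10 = -7/ 2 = -3.50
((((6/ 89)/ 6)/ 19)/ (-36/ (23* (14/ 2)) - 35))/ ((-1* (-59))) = -161/ 565789999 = -0.00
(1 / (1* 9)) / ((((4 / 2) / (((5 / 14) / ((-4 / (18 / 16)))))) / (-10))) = 25 / 448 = 0.06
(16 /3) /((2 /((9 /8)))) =3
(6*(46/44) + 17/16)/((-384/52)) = -16783/16896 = -0.99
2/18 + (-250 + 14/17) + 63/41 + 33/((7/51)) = -311777/43911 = -7.10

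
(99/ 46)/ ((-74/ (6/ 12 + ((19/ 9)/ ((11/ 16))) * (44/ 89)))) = -35563/ 605912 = -0.06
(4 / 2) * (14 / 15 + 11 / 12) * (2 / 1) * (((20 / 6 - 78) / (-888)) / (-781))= -28 / 35145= -0.00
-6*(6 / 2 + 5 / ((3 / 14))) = -158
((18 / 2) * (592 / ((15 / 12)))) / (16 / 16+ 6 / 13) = 277056 / 95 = 2916.38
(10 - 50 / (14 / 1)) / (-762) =-15 / 1778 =-0.01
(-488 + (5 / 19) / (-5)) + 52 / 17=-156653 / 323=-484.99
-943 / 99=-9.53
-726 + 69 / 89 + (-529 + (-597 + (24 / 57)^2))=-59472303 / 32129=-1851.05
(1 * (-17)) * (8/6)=-68/3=-22.67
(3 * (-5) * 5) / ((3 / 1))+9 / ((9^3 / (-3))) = -676 / 27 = -25.04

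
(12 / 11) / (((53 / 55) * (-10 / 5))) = -30 / 53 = -0.57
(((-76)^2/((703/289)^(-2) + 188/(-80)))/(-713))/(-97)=-57091023680/1490931548883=-0.04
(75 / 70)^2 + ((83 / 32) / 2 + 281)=888883 / 3136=283.44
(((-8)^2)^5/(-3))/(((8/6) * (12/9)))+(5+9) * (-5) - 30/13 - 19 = -2617246883/13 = -201326683.31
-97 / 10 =-9.70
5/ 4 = 1.25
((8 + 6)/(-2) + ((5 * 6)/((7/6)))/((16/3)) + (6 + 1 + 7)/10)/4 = -0.19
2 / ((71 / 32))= 64 / 71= 0.90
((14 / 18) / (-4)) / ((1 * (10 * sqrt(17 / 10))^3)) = -7 * sqrt(170) / 1040400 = -0.00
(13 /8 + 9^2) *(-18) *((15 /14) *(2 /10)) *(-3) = 53541 /56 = 956.09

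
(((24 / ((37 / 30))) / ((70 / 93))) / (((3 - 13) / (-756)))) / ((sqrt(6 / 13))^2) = 783432 / 185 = 4234.77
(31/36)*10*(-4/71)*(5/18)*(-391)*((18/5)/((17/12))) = 28520/213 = 133.90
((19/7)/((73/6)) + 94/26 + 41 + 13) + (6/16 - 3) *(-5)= 3771283/53144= 70.96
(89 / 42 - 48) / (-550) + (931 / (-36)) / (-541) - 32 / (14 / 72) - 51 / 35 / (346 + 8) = -181874327083 / 1105993350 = -164.44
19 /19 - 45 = -44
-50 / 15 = -3.33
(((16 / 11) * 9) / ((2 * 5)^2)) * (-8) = -288 / 275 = -1.05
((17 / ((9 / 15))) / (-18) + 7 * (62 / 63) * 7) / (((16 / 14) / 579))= 3403169 / 144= 23633.12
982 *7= 6874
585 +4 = 589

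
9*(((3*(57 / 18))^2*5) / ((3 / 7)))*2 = 37905 / 2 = 18952.50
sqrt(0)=0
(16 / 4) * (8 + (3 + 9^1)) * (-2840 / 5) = -45440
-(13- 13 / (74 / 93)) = 247 / 74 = 3.34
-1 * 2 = -2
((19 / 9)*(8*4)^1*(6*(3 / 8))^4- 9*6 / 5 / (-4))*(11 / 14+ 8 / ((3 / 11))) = 835659 / 16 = 52228.69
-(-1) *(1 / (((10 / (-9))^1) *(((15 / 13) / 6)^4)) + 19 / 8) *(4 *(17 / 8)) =-278659937 / 50000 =-5573.20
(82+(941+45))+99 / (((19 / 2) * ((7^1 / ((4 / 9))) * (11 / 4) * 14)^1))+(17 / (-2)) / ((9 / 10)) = 8869781 / 8379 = 1058.57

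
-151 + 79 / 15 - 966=-16676 / 15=-1111.73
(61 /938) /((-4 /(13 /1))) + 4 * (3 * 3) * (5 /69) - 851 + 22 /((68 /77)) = -1208380899 /1467032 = -823.69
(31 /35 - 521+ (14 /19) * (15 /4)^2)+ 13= -2642723 /5320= -496.75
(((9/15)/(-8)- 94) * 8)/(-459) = 3763/2295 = 1.64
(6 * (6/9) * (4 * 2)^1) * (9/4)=72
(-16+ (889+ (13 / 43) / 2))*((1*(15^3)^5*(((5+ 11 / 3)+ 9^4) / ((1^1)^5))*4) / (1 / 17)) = 170808929166571310353833600.00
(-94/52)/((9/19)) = -893/234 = -3.82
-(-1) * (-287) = -287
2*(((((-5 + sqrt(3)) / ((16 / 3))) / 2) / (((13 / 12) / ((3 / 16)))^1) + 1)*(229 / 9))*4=687*sqrt(3) / 208 + 350141 / 1872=192.76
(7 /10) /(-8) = -7 /80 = -0.09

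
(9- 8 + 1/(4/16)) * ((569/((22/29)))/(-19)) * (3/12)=-82505/1672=-49.35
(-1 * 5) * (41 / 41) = -5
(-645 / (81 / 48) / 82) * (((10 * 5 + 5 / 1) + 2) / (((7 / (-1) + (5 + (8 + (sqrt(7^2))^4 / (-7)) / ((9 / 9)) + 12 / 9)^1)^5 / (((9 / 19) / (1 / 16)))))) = 20062080 / 42455231122894087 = 0.00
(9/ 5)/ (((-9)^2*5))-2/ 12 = -73/ 450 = -0.16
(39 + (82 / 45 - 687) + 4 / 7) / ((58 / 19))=-1931977 / 9135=-211.49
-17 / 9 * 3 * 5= -85 / 3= -28.33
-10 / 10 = -1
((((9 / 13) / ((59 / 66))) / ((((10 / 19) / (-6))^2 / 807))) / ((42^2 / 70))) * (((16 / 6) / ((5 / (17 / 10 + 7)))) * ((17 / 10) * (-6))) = -511876688004 / 3355625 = -152542.88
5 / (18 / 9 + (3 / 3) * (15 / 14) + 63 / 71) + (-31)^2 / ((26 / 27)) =999.22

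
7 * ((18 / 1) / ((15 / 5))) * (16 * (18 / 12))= 1008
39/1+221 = 260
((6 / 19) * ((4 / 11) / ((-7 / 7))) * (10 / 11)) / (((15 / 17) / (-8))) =2176 / 2299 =0.95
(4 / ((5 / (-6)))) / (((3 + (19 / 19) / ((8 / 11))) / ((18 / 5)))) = -3456 / 875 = -3.95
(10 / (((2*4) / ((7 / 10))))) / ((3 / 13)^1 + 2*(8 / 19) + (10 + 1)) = 247 / 3408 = 0.07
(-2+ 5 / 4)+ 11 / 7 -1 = -5 / 28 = -0.18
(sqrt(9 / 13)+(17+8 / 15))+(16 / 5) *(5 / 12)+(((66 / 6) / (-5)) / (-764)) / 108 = 3 *sqrt(13) / 13+7783643 / 412560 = 19.70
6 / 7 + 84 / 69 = 334 / 161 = 2.07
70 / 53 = 1.32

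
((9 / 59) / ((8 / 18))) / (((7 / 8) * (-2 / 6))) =-486 / 413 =-1.18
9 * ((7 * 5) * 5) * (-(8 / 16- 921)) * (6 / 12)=2899575 / 4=724893.75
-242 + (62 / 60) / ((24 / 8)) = -21749 / 90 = -241.66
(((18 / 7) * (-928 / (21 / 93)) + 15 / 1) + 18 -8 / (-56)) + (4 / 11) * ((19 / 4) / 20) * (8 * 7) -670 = -30183616 / 2695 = -11199.86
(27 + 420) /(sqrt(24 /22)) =149 * sqrt(33) /2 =427.97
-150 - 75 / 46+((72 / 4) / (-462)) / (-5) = -2685237 / 17710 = -151.62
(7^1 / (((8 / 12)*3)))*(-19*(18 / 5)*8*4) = -38304 / 5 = -7660.80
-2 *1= -2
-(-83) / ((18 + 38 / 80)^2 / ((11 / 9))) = 1460800 / 4915089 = 0.30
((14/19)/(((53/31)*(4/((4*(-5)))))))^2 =4708900/1014049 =4.64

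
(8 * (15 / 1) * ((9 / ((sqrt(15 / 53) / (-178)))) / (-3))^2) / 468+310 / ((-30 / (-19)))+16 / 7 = 70582807 / 273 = 258545.08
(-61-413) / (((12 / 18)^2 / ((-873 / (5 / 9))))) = 1675898.10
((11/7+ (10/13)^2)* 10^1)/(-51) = -8530/20111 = -0.42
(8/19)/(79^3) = 8/9367741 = 0.00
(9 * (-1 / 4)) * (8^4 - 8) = -9198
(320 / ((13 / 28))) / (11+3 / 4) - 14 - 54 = -5708 / 611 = -9.34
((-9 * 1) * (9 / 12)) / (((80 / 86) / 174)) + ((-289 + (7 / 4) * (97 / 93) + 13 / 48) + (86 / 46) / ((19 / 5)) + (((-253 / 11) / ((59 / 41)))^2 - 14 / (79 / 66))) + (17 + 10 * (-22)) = -168564179499851 / 111762343590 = -1508.24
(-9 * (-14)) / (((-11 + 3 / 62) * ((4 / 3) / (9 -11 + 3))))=-837 / 97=-8.63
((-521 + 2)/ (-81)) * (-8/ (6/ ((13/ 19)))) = -8996/ 1539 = -5.85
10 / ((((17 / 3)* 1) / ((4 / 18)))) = 20 / 51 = 0.39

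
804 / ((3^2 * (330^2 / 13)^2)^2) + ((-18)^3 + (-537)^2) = 268219668446071256476913587 / 949325817312675000000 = 282537.00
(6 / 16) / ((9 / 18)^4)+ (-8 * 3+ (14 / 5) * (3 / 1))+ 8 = -8 / 5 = -1.60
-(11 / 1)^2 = -121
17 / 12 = 1.42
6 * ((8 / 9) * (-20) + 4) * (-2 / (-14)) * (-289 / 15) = 71672 / 315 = 227.53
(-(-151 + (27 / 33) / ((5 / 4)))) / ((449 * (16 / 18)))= 74421 / 197560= 0.38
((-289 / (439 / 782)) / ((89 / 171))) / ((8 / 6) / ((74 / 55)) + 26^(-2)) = -2899815593688 / 2909656441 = -996.62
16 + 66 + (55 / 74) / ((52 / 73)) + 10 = 358031 / 3848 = 93.04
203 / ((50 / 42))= 4263 / 25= 170.52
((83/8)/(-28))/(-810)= 83/181440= 0.00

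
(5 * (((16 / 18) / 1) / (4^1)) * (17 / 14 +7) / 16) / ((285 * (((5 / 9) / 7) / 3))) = 23 / 304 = 0.08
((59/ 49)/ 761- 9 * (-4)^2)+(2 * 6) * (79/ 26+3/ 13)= -50786851/ 484757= -104.77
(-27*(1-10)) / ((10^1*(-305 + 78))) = -243 / 2270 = -0.11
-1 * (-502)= 502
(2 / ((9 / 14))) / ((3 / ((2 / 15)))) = 56 / 405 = 0.14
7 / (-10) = -0.70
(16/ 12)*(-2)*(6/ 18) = -8/ 9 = -0.89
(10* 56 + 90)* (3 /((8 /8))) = 1950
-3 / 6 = -1 / 2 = -0.50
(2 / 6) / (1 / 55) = 55 / 3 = 18.33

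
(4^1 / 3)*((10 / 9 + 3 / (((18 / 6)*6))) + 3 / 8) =119 / 54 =2.20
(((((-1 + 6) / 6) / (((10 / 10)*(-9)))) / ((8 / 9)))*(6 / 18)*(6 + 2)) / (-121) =5 / 2178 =0.00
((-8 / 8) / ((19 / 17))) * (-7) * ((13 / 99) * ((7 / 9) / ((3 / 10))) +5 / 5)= 426377 / 50787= 8.40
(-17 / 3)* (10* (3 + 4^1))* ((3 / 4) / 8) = -595 / 16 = -37.19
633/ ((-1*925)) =-633/ 925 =-0.68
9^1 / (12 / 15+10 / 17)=765 / 118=6.48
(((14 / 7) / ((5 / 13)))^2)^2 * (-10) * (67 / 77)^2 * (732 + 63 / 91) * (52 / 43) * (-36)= 225092207688192 / 1274735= 176579608.85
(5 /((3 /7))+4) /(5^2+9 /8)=376 /627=0.60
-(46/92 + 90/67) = -1.84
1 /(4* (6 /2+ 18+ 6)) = 1 /108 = 0.01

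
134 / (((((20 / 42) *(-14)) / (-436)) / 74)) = 3242532 / 5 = 648506.40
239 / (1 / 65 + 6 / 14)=108745 / 202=538.34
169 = 169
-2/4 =-1/2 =-0.50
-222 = -222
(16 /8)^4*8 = 128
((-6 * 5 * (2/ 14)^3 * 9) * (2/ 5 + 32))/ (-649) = 0.04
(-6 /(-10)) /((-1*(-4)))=3 /20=0.15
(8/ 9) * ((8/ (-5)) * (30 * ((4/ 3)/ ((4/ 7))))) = -896/ 9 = -99.56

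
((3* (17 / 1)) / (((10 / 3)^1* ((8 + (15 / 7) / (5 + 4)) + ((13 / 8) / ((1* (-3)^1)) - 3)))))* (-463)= -1983492 / 1315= -1508.36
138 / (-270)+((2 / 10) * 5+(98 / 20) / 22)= 1409 / 1980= 0.71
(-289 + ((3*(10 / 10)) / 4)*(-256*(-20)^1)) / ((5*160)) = 3551 / 800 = 4.44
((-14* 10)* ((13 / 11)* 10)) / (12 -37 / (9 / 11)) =12600 / 253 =49.80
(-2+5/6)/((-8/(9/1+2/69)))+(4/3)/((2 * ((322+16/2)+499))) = 1.32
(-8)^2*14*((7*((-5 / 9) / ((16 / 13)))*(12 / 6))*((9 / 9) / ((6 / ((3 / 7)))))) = -3640 / 9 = -404.44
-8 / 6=-4 / 3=-1.33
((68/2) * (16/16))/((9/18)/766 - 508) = -52088/778255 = -0.07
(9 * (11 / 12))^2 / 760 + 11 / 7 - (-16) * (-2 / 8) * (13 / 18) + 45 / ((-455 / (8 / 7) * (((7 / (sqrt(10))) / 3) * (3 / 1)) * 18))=-940673 / 766080 - 4 * sqrt(10) / 4459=-1.23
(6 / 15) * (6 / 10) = 6 / 25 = 0.24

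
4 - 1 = 3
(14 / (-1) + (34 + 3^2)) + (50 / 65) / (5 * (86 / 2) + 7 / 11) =29.00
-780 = -780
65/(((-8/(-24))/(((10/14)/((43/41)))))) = 39975/301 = 132.81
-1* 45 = -45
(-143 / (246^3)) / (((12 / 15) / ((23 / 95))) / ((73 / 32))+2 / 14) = -1680679 / 278430364008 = -0.00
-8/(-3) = 8/3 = 2.67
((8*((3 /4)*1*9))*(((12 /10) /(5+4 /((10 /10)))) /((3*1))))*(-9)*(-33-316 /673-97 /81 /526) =1919530862 /2654985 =722.99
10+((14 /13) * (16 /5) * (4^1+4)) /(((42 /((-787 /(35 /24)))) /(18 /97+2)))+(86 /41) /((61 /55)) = -420728613756 /551908175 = -762.32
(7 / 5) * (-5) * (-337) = 2359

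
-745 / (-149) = 5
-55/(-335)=11/67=0.16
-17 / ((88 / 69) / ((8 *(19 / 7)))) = -22287 / 77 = -289.44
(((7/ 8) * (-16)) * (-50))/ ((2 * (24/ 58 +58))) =5.99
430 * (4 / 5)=344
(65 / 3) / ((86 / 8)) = 260 / 129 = 2.02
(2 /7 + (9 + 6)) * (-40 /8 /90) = -107 /126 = -0.85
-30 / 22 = -1.36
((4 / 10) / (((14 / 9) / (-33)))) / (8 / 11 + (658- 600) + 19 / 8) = -26136 / 188195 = -0.14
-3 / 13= -0.23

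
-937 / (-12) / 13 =6.01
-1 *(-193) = 193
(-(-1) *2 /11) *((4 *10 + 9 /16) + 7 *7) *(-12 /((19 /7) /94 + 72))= -2.71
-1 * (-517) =517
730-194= 536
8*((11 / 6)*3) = 44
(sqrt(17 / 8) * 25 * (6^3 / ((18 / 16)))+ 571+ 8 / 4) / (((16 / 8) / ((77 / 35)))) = 6303 / 10+ 1320 * sqrt(34) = 8327.16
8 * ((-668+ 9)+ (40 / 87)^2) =-39890968 / 7569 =-5270.31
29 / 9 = 3.22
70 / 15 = 14 / 3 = 4.67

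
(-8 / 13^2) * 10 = -80 / 169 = -0.47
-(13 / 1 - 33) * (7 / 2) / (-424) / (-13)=35 / 2756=0.01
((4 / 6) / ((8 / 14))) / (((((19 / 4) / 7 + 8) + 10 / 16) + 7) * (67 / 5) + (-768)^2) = 980 / 495635673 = 0.00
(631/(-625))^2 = 398161/390625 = 1.02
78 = 78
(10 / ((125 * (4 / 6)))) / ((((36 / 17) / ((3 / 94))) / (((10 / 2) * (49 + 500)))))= 9333 / 1880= 4.96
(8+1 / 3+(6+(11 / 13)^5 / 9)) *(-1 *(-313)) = 15042106424 / 3341637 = 4501.42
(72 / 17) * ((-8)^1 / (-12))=48 / 17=2.82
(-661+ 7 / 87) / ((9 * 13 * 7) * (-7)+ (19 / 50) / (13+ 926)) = 39125000 / 339381113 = 0.12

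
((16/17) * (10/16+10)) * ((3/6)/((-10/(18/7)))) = -9/7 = -1.29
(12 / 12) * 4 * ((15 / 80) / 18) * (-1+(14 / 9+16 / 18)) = 13 / 216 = 0.06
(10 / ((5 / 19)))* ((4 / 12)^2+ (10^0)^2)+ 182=224.22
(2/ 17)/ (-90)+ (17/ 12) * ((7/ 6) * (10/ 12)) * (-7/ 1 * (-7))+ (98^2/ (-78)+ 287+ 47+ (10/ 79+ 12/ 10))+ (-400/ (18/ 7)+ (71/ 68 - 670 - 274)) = -30879105383/ 37711440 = -818.83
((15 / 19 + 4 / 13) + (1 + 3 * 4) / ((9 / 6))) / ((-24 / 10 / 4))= -36175 / 2223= -16.27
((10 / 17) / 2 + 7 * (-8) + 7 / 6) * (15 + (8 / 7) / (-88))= -3209851 / 3927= -817.38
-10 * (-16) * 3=480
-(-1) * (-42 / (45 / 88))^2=6745.88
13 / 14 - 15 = -197 / 14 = -14.07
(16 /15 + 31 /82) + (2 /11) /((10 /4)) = 20531 /13530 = 1.52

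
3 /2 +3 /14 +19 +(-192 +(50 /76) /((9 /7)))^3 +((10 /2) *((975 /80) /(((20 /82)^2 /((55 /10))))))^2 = 14176186061422502573 /573464199168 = 24720263.41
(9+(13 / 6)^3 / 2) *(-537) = -1089215 / 144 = -7563.99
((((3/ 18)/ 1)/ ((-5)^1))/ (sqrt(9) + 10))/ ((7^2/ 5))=-1/ 3822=-0.00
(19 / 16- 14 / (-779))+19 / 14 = 223583 / 87248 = 2.56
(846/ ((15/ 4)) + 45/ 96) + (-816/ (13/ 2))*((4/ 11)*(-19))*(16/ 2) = 7164.92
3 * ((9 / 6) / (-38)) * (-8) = 18 / 19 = 0.95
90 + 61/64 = 5821/64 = 90.95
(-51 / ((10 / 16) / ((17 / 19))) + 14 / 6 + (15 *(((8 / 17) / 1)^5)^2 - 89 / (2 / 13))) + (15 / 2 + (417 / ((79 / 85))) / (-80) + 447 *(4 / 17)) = -393696407385467773453 / 726241642697747760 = -542.10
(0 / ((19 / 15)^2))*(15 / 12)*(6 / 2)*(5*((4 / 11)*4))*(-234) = 0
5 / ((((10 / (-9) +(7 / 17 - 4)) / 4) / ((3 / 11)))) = -9180 / 7909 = -1.16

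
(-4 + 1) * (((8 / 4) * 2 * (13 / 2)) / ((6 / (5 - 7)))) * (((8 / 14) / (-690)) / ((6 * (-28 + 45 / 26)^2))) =-17576 / 3379712805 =-0.00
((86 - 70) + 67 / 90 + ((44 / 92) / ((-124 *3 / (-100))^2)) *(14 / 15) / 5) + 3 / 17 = 16.93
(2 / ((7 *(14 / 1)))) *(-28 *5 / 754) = -10 / 2639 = -0.00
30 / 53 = 0.57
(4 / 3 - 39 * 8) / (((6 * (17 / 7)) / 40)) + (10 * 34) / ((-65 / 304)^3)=-299461417456 / 8403525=-35635.21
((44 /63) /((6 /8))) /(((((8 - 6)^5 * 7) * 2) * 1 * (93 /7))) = 11 /70308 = 0.00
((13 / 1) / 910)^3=1 / 343000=0.00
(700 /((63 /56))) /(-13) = -5600 /117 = -47.86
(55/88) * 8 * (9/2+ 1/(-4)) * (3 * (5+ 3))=510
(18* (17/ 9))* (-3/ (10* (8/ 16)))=-102/ 5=-20.40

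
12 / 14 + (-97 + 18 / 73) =-49003 / 511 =-95.90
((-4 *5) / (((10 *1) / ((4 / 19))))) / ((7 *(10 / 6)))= -24 / 665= -0.04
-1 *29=-29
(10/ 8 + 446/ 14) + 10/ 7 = 967/ 28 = 34.54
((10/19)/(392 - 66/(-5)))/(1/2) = 50/19247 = 0.00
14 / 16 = 0.88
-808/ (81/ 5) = -4040/ 81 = -49.88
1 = 1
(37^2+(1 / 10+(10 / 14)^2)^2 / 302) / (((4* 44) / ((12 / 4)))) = 297799659603 / 12761795200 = 23.34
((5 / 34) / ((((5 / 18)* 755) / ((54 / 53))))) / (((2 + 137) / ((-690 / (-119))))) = 67068 / 2250419591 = 0.00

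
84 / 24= 7 / 2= 3.50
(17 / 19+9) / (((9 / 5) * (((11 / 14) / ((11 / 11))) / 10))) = 131600 / 1881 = 69.96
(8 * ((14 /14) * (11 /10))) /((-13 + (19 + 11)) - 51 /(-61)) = 671 /1360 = 0.49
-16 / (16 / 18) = -18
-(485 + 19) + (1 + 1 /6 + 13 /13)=-3011 /6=-501.83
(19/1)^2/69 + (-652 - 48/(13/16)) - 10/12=-1267781/1794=-706.68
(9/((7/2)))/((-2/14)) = -18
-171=-171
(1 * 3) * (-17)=-51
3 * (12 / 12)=3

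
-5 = -5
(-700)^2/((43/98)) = 48020000/43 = 1116744.19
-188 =-188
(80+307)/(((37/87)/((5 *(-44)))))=-7407180/37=-200194.05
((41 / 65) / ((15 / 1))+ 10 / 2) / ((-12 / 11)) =-13519 / 2925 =-4.62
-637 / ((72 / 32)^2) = -10192 / 81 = -125.83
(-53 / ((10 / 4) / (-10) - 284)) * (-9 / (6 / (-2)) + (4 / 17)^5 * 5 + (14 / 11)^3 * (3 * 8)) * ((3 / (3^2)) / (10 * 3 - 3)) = 21026670138356 / 174047642841699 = 0.12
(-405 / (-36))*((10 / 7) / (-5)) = -45 / 14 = -3.21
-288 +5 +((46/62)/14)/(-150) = -18423323/65100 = -283.00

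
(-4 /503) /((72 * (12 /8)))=-1 /13581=-0.00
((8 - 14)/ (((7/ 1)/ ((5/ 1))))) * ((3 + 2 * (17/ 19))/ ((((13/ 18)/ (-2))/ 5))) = 5400/ 19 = 284.21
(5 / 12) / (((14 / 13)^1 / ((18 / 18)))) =65 / 168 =0.39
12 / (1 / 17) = 204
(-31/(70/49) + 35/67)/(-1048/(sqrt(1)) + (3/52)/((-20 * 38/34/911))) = 28037464/1390581047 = 0.02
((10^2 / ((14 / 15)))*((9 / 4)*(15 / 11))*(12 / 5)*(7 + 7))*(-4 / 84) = -40500 / 77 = -525.97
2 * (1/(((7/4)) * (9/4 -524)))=-32/14609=-0.00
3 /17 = 0.18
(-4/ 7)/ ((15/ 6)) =-0.23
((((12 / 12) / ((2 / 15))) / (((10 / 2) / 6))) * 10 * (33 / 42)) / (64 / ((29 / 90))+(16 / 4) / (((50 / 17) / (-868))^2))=8971875 / 44226325808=0.00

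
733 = 733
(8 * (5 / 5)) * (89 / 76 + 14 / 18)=2666 / 171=15.59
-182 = -182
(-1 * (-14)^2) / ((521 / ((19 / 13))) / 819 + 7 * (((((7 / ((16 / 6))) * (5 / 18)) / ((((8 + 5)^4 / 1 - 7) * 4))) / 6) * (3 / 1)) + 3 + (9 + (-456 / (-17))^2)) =-82604505295872 / 308475991794793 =-0.27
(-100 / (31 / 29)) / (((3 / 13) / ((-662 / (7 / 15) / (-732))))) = -31196750 / 39711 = -785.59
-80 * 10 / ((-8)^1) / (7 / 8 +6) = 160 / 11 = 14.55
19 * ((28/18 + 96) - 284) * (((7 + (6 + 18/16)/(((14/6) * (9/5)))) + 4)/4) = -1259339/112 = -11244.10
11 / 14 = 0.79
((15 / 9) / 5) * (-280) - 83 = -529 / 3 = -176.33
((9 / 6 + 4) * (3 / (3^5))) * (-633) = -2321 / 54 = -42.98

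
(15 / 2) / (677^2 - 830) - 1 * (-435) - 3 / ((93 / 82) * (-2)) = 12376263413 / 28364938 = 436.32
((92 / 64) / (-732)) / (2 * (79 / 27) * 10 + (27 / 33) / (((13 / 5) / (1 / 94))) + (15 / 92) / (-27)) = -31998681 / 953473563760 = -0.00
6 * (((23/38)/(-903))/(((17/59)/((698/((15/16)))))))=-15154976/1458345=-10.39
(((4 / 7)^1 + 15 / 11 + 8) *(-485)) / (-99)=41225 / 847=48.67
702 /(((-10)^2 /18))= 126.36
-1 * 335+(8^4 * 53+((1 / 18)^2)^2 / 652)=14835518629057 / 68444352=216753.00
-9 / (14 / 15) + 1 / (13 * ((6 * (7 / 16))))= -5249 / 546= -9.61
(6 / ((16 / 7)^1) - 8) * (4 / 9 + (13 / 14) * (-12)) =14491 / 252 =57.50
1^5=1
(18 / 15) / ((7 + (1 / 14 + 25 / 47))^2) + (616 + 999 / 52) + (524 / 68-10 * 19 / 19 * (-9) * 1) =81086885446511 / 110632639780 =732.94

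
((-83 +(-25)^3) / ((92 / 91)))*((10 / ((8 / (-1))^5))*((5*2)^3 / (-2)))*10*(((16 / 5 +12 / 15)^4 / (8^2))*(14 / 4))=-7817184375 / 23552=-331911.70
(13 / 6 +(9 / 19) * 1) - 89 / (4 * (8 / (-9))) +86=207337 / 1824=113.67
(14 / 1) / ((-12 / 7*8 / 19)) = -931 / 48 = -19.40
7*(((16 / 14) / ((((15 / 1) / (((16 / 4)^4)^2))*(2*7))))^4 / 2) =56634148576.25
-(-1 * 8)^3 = 512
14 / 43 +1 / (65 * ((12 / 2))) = 5503 / 16770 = 0.33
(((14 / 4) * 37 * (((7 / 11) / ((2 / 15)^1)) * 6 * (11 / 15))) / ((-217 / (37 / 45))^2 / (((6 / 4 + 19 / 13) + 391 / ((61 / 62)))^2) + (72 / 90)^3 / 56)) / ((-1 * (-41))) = 291890832078775894125 / 1952420909315973416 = 149.50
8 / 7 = 1.14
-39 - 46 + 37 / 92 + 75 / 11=-78713 / 1012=-77.78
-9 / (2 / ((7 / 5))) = -63 / 10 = -6.30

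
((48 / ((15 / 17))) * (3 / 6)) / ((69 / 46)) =272 / 15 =18.13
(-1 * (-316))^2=99856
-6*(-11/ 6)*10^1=110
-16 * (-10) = 160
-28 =-28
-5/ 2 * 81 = -405/ 2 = -202.50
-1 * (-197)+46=243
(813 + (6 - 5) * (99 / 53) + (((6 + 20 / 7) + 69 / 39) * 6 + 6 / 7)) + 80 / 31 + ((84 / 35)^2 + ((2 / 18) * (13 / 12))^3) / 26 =1186947083965679 / 1345309430400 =882.29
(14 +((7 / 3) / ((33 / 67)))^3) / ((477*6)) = 116745895 / 2776995738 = 0.04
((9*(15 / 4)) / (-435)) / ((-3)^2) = -1 / 116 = -0.01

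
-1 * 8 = -8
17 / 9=1.89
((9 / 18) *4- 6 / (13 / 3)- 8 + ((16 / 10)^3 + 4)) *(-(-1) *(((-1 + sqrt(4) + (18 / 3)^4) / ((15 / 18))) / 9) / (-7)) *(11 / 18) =-16492652 / 1535625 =-10.74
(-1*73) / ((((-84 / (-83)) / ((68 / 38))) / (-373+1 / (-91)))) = 1748166916 / 36309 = 48146.93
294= 294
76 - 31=45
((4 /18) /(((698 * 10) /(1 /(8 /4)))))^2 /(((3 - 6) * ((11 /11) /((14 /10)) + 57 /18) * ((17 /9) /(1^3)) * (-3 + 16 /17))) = 1 /178682067000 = 0.00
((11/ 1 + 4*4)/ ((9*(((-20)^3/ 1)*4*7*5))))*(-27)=81/ 1120000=0.00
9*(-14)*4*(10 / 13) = -5040 / 13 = -387.69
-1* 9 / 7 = -1.29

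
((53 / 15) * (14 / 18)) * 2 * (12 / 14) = 212 / 45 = 4.71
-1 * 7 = -7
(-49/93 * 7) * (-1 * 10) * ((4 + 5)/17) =10290/527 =19.53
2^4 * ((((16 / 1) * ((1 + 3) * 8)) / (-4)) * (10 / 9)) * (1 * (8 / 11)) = -163840 / 99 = -1654.95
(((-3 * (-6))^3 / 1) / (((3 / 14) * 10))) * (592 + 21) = 1668340.80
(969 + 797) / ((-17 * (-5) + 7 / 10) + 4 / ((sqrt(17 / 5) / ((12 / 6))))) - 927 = -11287229251 / 12453633 - 1412800 * sqrt(85) / 12453633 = -907.39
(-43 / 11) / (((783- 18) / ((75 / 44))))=-215 / 24684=-0.01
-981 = -981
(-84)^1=-84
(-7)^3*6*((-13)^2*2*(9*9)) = -56343924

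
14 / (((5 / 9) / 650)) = 16380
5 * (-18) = -90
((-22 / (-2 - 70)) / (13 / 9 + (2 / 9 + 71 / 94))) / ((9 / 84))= 7238 / 6147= 1.18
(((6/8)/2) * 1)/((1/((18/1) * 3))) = 81/4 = 20.25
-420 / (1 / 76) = -31920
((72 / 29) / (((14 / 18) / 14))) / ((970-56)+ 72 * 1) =648 / 14297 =0.05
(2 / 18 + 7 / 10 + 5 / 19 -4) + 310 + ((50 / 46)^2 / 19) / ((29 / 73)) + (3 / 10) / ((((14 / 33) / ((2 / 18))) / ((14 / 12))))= 6449619223 / 20986488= 307.32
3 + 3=6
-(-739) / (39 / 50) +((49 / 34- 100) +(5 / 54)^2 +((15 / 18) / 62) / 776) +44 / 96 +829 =26018615800279 / 15502552416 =1678.34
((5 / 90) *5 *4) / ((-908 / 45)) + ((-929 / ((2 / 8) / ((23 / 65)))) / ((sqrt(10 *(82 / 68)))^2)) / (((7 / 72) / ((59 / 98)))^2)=-2975932387488149 / 711723507950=-4181.30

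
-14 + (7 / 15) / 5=-1043 / 75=-13.91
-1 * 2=-2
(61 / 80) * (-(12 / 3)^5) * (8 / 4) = -7808 / 5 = -1561.60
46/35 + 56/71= 5226/2485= 2.10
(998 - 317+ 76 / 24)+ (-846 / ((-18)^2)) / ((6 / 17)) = 73091 / 108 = 676.77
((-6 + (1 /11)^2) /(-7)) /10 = 145 /1694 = 0.09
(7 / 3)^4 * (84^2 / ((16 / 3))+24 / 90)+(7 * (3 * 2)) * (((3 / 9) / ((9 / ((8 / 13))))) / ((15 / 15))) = 39225.20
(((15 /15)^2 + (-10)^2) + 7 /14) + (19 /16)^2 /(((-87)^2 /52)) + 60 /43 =2143500391 /20829888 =102.91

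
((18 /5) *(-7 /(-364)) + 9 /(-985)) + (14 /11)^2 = 5205779 /3098810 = 1.68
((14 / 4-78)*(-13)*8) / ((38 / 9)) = 34866 / 19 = 1835.05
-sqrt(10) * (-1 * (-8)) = -8 * sqrt(10) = -25.30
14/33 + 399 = 13181/33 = 399.42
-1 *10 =-10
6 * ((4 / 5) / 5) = 24 / 25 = 0.96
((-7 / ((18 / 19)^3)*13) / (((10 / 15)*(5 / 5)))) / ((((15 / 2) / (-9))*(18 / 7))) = 4369183 / 58320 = 74.92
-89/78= -1.14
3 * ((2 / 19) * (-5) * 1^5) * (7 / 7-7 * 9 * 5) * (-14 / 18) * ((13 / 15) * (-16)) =914368 / 171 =5347.18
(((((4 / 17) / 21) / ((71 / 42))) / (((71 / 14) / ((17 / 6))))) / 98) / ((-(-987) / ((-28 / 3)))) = -16 / 44779203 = -0.00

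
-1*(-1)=1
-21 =-21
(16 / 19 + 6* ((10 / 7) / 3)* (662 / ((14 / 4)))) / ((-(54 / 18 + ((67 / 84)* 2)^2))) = -18140544 / 185839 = -97.61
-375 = -375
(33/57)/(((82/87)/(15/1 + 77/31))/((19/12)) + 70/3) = 259347/10467722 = 0.02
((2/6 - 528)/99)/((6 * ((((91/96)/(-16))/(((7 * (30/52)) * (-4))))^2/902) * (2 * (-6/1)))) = 425348300800/85683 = 4964208.78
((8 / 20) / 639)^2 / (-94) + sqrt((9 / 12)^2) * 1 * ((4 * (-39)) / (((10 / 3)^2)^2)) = -0.95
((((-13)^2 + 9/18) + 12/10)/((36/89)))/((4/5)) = 527.51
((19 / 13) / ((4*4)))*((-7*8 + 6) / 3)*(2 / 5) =-95 / 156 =-0.61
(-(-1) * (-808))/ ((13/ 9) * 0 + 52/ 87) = -17574/ 13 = -1351.85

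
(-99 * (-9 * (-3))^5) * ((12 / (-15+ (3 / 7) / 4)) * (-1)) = -159100680816 / 139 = -1144609214.50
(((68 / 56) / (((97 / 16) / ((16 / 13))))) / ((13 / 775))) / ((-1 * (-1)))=1686400 / 114751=14.70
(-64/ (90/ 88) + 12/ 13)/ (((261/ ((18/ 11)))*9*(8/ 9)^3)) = -81153/ 1327040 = -0.06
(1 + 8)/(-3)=-3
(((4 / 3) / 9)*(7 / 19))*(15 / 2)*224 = 15680 / 171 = 91.70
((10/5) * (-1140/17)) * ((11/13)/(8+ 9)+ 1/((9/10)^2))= -172.25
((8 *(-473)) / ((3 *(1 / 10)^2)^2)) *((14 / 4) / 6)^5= -4968569375 / 17496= -283983.16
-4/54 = -2/27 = -0.07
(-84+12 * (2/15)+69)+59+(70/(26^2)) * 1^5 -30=26539/1690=15.70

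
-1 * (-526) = 526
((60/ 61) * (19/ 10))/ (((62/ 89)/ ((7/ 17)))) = 35511/ 32147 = 1.10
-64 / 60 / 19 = -16 / 285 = -0.06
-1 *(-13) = 13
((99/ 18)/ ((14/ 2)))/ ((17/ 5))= 55/ 238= 0.23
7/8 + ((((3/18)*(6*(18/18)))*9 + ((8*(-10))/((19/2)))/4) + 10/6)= 4303/456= 9.44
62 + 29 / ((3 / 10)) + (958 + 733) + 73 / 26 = 144493 / 78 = 1852.47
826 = 826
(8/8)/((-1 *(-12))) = 1/12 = 0.08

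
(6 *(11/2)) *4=132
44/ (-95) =-44/ 95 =-0.46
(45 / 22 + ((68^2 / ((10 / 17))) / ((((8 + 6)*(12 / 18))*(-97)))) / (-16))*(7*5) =773229 / 8536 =90.58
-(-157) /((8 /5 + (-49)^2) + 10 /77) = 60445 /925051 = 0.07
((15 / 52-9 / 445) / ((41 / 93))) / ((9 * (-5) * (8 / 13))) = -64139 / 2919200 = -0.02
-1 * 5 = -5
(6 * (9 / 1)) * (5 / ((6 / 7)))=315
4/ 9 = 0.44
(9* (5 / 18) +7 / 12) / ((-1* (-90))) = 37 / 1080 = 0.03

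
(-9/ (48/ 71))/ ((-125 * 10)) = 213/ 20000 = 0.01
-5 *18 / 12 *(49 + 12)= -915 / 2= -457.50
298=298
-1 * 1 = -1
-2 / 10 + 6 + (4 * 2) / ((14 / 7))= 49 / 5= 9.80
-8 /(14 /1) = -4 /7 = -0.57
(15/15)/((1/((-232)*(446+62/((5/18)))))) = -155254.40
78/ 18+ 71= 226/ 3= 75.33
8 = 8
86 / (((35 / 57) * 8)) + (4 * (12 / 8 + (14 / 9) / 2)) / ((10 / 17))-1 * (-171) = 204.00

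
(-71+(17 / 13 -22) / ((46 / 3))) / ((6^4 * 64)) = -43265 / 49600512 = -0.00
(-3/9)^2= 1/9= 0.11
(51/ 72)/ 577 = 17/ 13848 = 0.00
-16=-16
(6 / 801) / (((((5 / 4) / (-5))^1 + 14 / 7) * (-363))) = -8 / 678447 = -0.00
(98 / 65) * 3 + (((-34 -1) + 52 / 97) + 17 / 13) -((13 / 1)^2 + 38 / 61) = -76250287 / 384605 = -198.26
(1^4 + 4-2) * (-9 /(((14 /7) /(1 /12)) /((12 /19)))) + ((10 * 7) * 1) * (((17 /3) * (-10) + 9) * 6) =-760787 /38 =-20020.71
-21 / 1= -21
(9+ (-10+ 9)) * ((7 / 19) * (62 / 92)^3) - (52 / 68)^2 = 21198956 / 66808997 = 0.32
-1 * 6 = -6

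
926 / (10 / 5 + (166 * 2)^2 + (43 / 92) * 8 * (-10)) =10649 / 1267169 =0.01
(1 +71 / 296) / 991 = 367 / 293336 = 0.00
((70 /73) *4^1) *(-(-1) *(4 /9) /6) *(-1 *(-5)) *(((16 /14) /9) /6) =0.03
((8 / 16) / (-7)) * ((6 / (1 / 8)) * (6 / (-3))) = 48 / 7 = 6.86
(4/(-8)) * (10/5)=-1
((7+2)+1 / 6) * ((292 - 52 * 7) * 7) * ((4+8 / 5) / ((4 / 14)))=-90552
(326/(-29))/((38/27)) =-4401/551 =-7.99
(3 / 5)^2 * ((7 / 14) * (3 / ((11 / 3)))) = 81 / 550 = 0.15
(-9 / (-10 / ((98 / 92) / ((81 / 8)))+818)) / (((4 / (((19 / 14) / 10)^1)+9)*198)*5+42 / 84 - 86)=-3724 / 11368359691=-0.00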